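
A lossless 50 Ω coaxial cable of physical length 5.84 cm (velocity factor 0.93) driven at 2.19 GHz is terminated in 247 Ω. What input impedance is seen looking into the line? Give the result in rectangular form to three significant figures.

Z_in ≈ 96.4 + j114 Ω

λ = v/f = 0.93·c / 2.19 GHz = 0.127 m
βl = 2π·l/λ = 2π × 0.458 = 165°
tan(βl) = tan(165°) = -0.267
Z_in = Z_0·(Z_L + jZ_0·tanβl)/(Z_0 + jZ_L·tanβl)
     = 50·(247 − j13.4)/(50 − j66.1)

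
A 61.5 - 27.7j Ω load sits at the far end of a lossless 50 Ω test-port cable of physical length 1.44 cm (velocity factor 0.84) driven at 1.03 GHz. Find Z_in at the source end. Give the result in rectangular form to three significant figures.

Z_in ≈ 41.5 − j23.2 Ω

λ = v/f = 0.84·c / 1.03 GHz = 0.245 m
βl = 2π·l/λ = 2π × 0.0589 = 21.2°
tan(βl) = tan(21.2°) = 0.388
Z_in = Z_0·(Z_L + jZ_0·tanβl)/(Z_0 + jZ_L·tanβl)
     = 50·(61.5 − j8.32)/(60.7 + j23.8)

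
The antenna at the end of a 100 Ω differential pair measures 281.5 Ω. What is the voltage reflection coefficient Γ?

Γ = 0.476

Γ = (Z_L − Z_0)/(Z_L + Z_0) = (281.5 − 100)/(281.5 + 100) = 181.5/381.5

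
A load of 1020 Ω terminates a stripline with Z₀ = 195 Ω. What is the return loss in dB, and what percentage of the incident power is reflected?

RL ≈ 3.36 dB; 46.1% of incident power reflected

Γ = (1020 − 195)/(1020 + 195) = 0.679
RL = −20·log₁₀(0.679) = 3.36 dB
P_refl/P_inc = |Γ|² = 0.461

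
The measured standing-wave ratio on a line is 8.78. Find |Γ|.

|Γ| ≈ 0.796

|Γ| = (S − 1)/(S + 1) = (8.78 − 1)/(8.78 + 1) = 7.78/9.78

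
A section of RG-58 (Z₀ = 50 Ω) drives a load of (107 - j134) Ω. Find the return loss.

RL ≈ 3.03 dB

Γ = (57 − j134)/(157 − j134), |Γ| = 0.705
RL = −20·log₁₀|Γ| = −20·log₁₀(0.705)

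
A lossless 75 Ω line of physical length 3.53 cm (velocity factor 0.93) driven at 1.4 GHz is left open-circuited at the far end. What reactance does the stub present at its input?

λ = v/f = 0.93·c / 1.4 GHz = 0.199 m
βl = 2π·l/λ = 2π × 0.177 = 63.8°
tan(βl) = 2.03
For an open-circuited stub, Z_in = −jZ_0·cot(βl) = −jZ_0/tan(βl)

X_in ≈ -37 Ω (capacitive)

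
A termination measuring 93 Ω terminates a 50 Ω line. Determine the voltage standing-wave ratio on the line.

For a purely resistive load, VSWR = R_L/Z_0 or Z_0/R_L (whichever > 1) = 93/50

VSWR ≈ 1.86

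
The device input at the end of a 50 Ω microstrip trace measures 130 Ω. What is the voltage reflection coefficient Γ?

Γ = 0.444

Γ = (Z_L − Z_0)/(Z_L + Z_0) = (130 − 50)/(130 + 50) = 80/180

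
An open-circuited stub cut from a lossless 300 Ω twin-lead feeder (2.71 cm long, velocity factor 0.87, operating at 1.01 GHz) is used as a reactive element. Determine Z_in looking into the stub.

Z_in ≈ −j387 Ω

λ = v/f = 0.87·c / 1.01 GHz = 0.258 m
βl = 2π·l/λ = 2π × 0.105 = 37.8°
tan(βl) = 0.774
For an open-circuited stub, Z_in = −jZ_0·cot(βl) = −jZ_0/tan(βl)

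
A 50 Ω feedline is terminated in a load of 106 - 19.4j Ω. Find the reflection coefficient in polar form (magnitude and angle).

Γ ≈ 0.377 ∠ -12°

Γ = (Z_L − Z_0)/(Z_L + Z_0) = (56 − j19.4)/(156 − j19.4)
|Γ| = 59.3/157 = 0.377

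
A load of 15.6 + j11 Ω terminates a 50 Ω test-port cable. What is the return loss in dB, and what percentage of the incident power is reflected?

RL ≈ 5.3 dB; 29.5% of incident power reflected

Γ = (-34.4 + j11)/(65.6 + j11), |Γ| = 0.543
RL = −20·log₁₀(0.543) = 5.3 dB
P_refl/P_inc = |Γ|² = 0.295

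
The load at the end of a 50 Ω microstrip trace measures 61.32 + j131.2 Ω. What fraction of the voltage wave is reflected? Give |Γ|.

Γ = (Z_L − Z_0)/(Z_L + Z_0) = (11.32 + j131.2)/(111.3 + j131.2)
|Γ| = 132/172

|Γ| ≈ 0.765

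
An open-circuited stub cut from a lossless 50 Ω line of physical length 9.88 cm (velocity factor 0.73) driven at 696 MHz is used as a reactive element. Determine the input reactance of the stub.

X_in ≈ 21.3 Ω (inductive)

λ = v/f = 0.73·c / 696 MHz = 0.315 m
βl = 2π·l/λ = 2π × 0.314 = 113°
tan(βl) = -2.35
For an open-circuited stub, Z_in = −jZ_0·cot(βl) = −jZ_0/tan(βl)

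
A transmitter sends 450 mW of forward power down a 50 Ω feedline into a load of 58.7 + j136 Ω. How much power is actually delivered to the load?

P_delivered ≈ 174 mW

|Γ| = |(8.7 + j136)/(108.7 + j136)| = 0.783
|Γ|² = 0.613
P_refl = |Γ|²·P_inc = 276 mW, P_del = (1 − |Γ|²)·P_inc = 174 mW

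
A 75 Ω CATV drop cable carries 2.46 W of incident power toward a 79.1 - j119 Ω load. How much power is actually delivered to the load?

|Γ| = |(4.1 − j119)/(154.1 − j119)| = 0.612
|Γ|² = 0.374
P_refl = |Γ|²·P_inc = 0.92 W, P_del = (1 − |Γ|²)·P_inc = 1.54 W

P_delivered ≈ 1.54 W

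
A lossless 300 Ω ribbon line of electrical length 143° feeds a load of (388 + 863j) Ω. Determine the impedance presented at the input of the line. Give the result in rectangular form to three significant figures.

tan(βl) = tan(143°) = -0.754
Z_in = Z_0·(Z_L + jZ_0·tanβl)/(Z_0 + jZ_L·tanβl)
     = 300·(388 + j637)/(950 − j292)

Z_in ≈ 55.4 + j218 Ω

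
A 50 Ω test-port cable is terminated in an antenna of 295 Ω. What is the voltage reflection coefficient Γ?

Γ = (Z_L − Z_0)/(Z_L + Z_0) = (295 − 50)/(295 + 50) = 245/345

Γ = 0.71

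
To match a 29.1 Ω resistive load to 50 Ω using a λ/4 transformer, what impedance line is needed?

Z_qwt = √(Z_0·R_L) = √(50 × 29.1) = √1455

Z_qwt ≈ 38.1 Ω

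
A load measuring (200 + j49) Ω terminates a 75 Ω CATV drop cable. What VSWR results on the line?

Γ = (Z_L − Z_0)/(Z_L + Z_0) = (125 + j49)/(275 + j49)
|Γ| = 134/279 = 0.481
VSWR = (1 + |Γ|)/(1 − |Γ|) = 1.48/0.519

VSWR ≈ 2.85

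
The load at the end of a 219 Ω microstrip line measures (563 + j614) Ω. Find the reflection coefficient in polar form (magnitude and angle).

Γ = (Z_L − Z_0)/(Z_L + Z_0) = (344 + j614)/(782 + j614)
|Γ| = 704/994 = 0.708

Γ ≈ 0.708 ∠ 22.6°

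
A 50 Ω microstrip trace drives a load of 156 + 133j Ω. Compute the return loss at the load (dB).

RL ≈ 3.18 dB

Γ = (106 + j133)/(206 + j133), |Γ| = 0.694
RL = −20·log₁₀|Γ| = −20·log₁₀(0.694)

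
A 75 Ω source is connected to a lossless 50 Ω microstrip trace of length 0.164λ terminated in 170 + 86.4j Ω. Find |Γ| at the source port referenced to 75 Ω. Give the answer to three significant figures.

|Γ| ≈ 0.676

βl = 2π × 0.164 = 59°
tan(βl) = 1.67
Z_in = Z_0·(Z_L + jZ_0·tanβl)/(Z_0 + jZ_L·tanβl) = 18 − j36 Ω
Γ_s = (Z_in − Z_s)/(Z_in + Z_s) = (-57 − j36)/(93 − j36), |Γ_s| = 0.676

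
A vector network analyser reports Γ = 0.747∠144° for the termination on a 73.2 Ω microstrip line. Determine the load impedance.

Z_L ≈ 11.7 + j23.2 Ω

Z_L = Z_0·(1 + Γ)/(1 − Γ) = 73.2·(0.396 + j0.439)/(1.6 − j0.439)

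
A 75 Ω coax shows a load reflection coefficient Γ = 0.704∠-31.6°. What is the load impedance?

Z_L = Z_0·(1 + Γ)/(1 − Γ) = 75·(1.6 − j0.369)/(0.4 + j0.369)

Z_L ≈ 128 − j187 Ω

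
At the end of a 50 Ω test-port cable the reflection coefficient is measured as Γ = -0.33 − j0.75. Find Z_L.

Z_L ≈ 7.05 − j32.2 Ω

Z_L = Z_0·(1 + Γ)/(1 − Γ) = 50·(0.67 − j0.75)/(1.33 + j0.75)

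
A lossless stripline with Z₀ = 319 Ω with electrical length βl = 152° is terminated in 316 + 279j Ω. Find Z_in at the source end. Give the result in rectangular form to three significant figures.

Z_in ≈ 167 + j135 Ω

tan(βl) = tan(152°) = -0.532
Z_in = Z_0·(Z_L + jZ_0·tanβl)/(Z_0 + jZ_L·tanβl)
     = 319·(316 + j109)/(467 − j168)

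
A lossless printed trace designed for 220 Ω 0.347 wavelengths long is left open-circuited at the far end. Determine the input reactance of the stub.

βl = 2π × 0.347 = 125°
tan(βl) = -1.43
For an open-circuited stub, Z_in = −jZ_0·cot(βl) = −jZ_0/tan(βl)

X_in ≈ 154 Ω (inductive)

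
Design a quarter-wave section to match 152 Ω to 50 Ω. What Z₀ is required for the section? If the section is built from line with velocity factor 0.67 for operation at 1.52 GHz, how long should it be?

Z_qwt ≈ 87.2 Ω; length ≈ 3.31 cm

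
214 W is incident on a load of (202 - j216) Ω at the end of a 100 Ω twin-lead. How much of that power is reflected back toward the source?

P_reflected ≈ 88.6 W

|Γ| = |(102 − j216)/(302 − j216)| = 0.643
|Γ|² = 0.414
P_refl = |Γ|²·P_inc = 88.6 W, P_del = (1 − |Γ|²)·P_inc = 125 W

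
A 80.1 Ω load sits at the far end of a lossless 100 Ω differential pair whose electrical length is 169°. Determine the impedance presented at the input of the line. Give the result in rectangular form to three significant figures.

tan(βl) = tan(169°) = -0.194
Z_in = Z_0·(Z_L + jZ_0·tanβl)/(Z_0 + jZ_L·tanβl)
     = 100·(80.1 − j19.4)/(100 − j15.6)

Z_in ≈ 81.2 − j6.8 Ω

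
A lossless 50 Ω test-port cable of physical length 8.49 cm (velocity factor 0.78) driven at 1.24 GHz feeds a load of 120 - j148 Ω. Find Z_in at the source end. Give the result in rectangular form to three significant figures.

Z_in ≈ 217 + j144 Ω

λ = v/f = 0.78·c / 1.24 GHz = 0.189 m
βl = 2π·l/λ = 2π × 0.45 = 162°
tan(βl) = tan(162°) = -0.326
Z_in = Z_0·(Z_L + jZ_0·tanβl)/(Z_0 + jZ_L·tanβl)
     = 50·(120 − j164)/(1.81 − j39.1)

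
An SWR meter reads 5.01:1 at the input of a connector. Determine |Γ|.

|Γ| ≈ 0.667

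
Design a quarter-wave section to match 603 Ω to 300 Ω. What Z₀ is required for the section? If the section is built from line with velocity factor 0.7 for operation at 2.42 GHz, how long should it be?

Z_qwt = √(Z_0·R_L) = √(300 × 603) = √180900
λ = 0.7·c/f = 0.0868 m, so l = λ/4 = 0.0217 m

Z_qwt ≈ 425 Ω; length ≈ 2.17 cm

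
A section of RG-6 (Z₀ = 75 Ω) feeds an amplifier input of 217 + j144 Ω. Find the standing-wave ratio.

Γ = (Z_L − Z_0)/(Z_L + Z_0) = (142 + j144)/(292 + j144)
|Γ| = 202/326 = 0.621
VSWR = (1 + |Γ|)/(1 − |Γ|) = 1.62/0.379

VSWR ≈ 4.28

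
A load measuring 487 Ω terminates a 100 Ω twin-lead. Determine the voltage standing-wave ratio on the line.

Γ = (487 − 100)/(487 + 100) = 0.659
VSWR = (1 + 0.659)/(1 − 0.659)

VSWR ≈ 4.87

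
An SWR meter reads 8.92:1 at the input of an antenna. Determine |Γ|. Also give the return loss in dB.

|Γ| ≈ 0.798; return loss ≈ 1.96 dB

|Γ| = (S − 1)/(S + 1) = (8.92 − 1)/(8.92 + 1) = 7.92/9.92
RL = −20·log₁₀|Γ| = −20·log₁₀(0.798)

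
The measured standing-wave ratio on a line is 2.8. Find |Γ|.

|Γ| ≈ 0.474

|Γ| = (S − 1)/(S + 1) = (2.8 − 1)/(2.8 + 1) = 1.8/3.8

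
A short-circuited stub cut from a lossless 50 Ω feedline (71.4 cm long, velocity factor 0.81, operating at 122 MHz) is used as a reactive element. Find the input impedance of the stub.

Z_in ≈ −j61.6 Ω

λ = v/f = 0.81·c / 122 MHz = 1.99 m
βl = 2π·l/λ = 2π × 0.358 = 129°
tan(βl) = -1.23
For a short-circuited stub, Z_in = jZ_0·tan(βl)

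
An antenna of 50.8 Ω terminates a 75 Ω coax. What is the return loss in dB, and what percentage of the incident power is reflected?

Γ = (50.8 − 75)/(50.8 + 75) = -0.192
RL = −20·log₁₀(0.192) = 14.3 dB
P_refl/P_inc = |Γ|² = 0.037

RL ≈ 14.3 dB; 3.7% of incident power reflected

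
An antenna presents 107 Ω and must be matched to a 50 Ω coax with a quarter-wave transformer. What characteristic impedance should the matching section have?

Z_qwt ≈ 73.1 Ω

Z_qwt = √(Z_0·R_L) = √(50 × 107) = √5350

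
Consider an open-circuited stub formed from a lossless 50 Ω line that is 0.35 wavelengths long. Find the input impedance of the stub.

βl = 2π × 0.35 = 126°
tan(βl) = -1.38
For an open-circuited stub, Z_in = −jZ_0·cot(βl) = −jZ_0/tan(βl)

Z_in ≈ +j36.3 Ω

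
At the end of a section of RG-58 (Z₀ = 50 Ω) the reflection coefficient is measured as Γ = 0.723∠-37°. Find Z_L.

Z_L ≈ 64.9 − j118 Ω

Z_L = Z_0·(1 + Γ)/(1 − Γ) = 50·(1.58 − j0.435)/(0.423 + j0.435)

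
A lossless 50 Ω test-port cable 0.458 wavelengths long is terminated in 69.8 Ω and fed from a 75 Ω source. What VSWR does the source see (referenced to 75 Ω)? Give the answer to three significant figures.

VSWR ≈ 1.23

βl = 2π × 0.458 = 165°
tan(βl) = -0.27
Z_in = Z_0·(Z_L + jZ_0·tanβl)/(Z_0 + jZ_L·tanβl) = 65.6 + j11.2 Ω
Γ_s = (Z_in − Z_s)/(Z_in + Z_s) = (-9.43 + j11.2)/(141 + j11.2), |Γ_s| = 0.104
VSWR = (1 + |Γ_s|)/(1 − |Γ_s|)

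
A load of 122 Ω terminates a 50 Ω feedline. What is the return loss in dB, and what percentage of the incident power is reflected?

Γ = (122 − 50)/(122 + 50) = 0.419
RL = −20·log₁₀(0.419) = 7.56 dB
P_refl/P_inc = |Γ|² = 0.175

RL ≈ 7.56 dB; 17.5% of incident power reflected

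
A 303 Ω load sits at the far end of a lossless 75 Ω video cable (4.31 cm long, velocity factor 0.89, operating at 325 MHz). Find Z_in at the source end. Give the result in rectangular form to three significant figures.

λ = v/f = 0.89·c / 325 MHz = 0.822 m
βl = 2π·l/λ = 2π × 0.0525 = 18.9°
tan(βl) = tan(18.9°) = 0.342
Z_in = Z_0·(Z_L + jZ_0·tanβl)/(Z_0 + jZ_L·tanβl)
     = 75·(303 + j25.7)/(75 + j104)

Z_in ≈ 116 − j135 Ω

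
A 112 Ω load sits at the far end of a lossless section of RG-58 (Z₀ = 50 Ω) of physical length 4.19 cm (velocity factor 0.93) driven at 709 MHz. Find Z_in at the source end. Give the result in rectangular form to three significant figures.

Z_in ≈ 44 − j38.4 Ω

λ = v/f = 0.93·c / 709 MHz = 0.394 m
βl = 2π·l/λ = 2π × 0.106 = 38.3°
tan(βl) = tan(38.3°) = 0.791
Z_in = Z_0·(Z_L + jZ_0·tanβl)/(Z_0 + jZ_L·tanβl)
     = 50·(112 + j39.5)/(50 + j88.6)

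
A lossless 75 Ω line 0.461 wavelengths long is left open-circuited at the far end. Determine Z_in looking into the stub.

Z_in ≈ +j300 Ω

βl = 2π × 0.461 = 166°
tan(βl) = -0.25
For an open-circuited stub, Z_in = −jZ_0·cot(βl) = −jZ_0/tan(βl)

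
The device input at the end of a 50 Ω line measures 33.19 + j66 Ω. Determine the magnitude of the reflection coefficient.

|Γ| ≈ 0.641

Γ = (Z_L − Z_0)/(Z_L + Z_0) = (-16.81 + j66)/(83.19 + j66)
|Γ| = 68.1/106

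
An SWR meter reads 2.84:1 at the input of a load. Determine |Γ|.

|Γ| ≈ 0.479

|Γ| = (S − 1)/(S + 1) = (2.84 − 1)/(2.84 + 1) = 1.84/3.84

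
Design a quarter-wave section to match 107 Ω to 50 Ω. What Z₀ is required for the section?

Z_qwt = √(Z_0·R_L) = √(50 × 107) = √5350

Z_qwt ≈ 73.1 Ω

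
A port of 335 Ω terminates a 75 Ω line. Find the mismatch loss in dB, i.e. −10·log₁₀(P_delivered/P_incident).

mismatch loss ≈ 2.23 dB

Γ = (335 − 75)/(335 + 75) = 0.634
|Γ|² = 0.402, so P_del/P_inc = 1 − |Γ|² = 0.598
ML = −10·log₁₀(1 − |Γ|²)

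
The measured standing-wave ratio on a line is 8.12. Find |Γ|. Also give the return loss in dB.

|Γ| ≈ 0.781; return loss ≈ 2.15 dB

|Γ| = (S − 1)/(S + 1) = (8.12 − 1)/(8.12 + 1) = 7.12/9.12
RL = −20·log₁₀|Γ| = −20·log₁₀(0.781)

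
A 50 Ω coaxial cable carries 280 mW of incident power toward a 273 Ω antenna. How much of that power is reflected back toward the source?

P_reflected ≈ 133 mW

Γ = (273 − 50)/(273 + 50) = 0.69
|Γ|² = 0.477
P_refl = |Γ|²·P_inc = 133 mW, P_del = (1 − |Γ|²)·P_inc = 147 mW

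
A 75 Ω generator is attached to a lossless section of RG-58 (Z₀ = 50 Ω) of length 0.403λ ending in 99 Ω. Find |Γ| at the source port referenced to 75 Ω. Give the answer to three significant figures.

|Γ| ≈ 0.327

βl = 2π × 0.403 = 145°
tan(βl) = -0.698
Z_in = Z_0·(Z_L + jZ_0·tanβl)/(Z_0 + jZ_L·tanβl) = 50.6 + j35 Ω
Γ_s = (Z_in − Z_s)/(Z_in + Z_s) = (-24.4 + j35)/(126 + j35), |Γ_s| = 0.327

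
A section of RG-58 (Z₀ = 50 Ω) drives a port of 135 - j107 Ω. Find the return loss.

RL ≈ 3.88 dB

Γ = (85 − j107)/(185 − j107), |Γ| = 0.639
RL = −20·log₁₀|Γ| = −20·log₁₀(0.639)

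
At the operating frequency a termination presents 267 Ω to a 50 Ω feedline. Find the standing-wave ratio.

Γ = (267 − 50)/(267 + 50) = 0.685
VSWR = (1 + 0.685)/(1 − 0.685)

VSWR ≈ 5.34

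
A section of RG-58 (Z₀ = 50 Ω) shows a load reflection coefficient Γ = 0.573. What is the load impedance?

Z_L ≈ 184 Ω

Z_L = Z_0·(1 + Γ)/(1 − Γ) = 50·(1.57)/(0.427)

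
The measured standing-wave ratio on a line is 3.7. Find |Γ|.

|Γ| ≈ 0.574

|Γ| = (S − 1)/(S + 1) = (3.7 − 1)/(3.7 + 1) = 2.7/4.7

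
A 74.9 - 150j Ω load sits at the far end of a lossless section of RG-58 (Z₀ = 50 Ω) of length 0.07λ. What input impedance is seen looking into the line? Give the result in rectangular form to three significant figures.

Z_in ≈ 14.5 − j56.7 Ω

βl = 2π × 0.07 = 25.2°
tan(βl) = tan(25.2°) = 0.471
Z_in = Z_0·(Z_L + jZ_0·tanβl)/(Z_0 + jZ_L·tanβl)
     = 50·(74.9 − j126)/(121 + j35.2)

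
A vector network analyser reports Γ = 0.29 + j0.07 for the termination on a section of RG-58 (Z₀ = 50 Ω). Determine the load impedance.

Z_L ≈ 89.5 + j13.8 Ω

Z_L = Z_0·(1 + Γ)/(1 − Γ) = 50·(1.29 + j0.07)/(0.71 − j0.07)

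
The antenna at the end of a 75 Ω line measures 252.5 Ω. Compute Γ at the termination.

Γ = (Z_L − Z_0)/(Z_L + Z_0) = (252.5 − 75)/(252.5 + 75) = 177.5/327.5

Γ = 0.542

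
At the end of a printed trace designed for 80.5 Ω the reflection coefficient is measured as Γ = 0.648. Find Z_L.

Z_L = Z_0·(1 + Γ)/(1 − Γ) = 80.5·(1.65)/(0.352)

Z_L ≈ 377 Ω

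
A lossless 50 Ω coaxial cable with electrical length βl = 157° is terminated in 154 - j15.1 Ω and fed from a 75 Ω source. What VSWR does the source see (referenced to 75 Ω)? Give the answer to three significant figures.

tan(βl) = -0.424
Z_in = Z_0·(Z_L + jZ_0·tanβl)/(Z_0 + jZ_L·tanβl) = 73.6 + j68.7 Ω
Γ_s = (Z_in − Z_s)/(Z_in + Z_s) = (-1.4 + j68.7)/(149 + j68.7), |Γ_s| = 0.42
VSWR = (1 + |Γ_s|)/(1 − |Γ_s|)

VSWR ≈ 2.45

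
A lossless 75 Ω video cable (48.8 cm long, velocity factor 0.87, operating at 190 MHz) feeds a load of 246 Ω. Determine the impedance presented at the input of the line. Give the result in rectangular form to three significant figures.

λ = v/f = 0.87·c / 190 MHz = 1.37 m
βl = 2π·l/λ = 2π × 0.355 = 128°
tan(βl) = tan(128°) = -1.29
Z_in = Z_0·(Z_L + jZ_0·tanβl)/(Z_0 + jZ_L·tanβl)
     = 75·(246 − j96.4)/(75 − j316)

Z_in ≈ 34.8 + j50.1 Ω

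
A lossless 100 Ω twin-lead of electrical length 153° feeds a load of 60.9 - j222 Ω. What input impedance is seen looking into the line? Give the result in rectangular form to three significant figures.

tan(βl) = tan(153°) = -0.51
Z_in = Z_0·(Z_L + jZ_0·tanβl)/(Z_0 + jZ_L·tanβl)
     = 100·(60.9 − j273)/(-13.1 − j31)

Z_in ≈ 676 + j482 Ω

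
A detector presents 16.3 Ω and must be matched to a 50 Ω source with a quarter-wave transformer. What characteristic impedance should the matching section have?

Z_qwt ≈ 28.5 Ω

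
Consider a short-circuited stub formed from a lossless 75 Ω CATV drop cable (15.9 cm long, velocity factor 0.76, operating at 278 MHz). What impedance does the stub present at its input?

λ = v/f = 0.76·c / 278 MHz = 0.82 m
βl = 2π·l/λ = 2π × 0.194 = 69.8°
tan(βl) = 2.72
For a short-circuited stub, Z_in = jZ_0·tan(βl)

Z_in ≈ +j204 Ω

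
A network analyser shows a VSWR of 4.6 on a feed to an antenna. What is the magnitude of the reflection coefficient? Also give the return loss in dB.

|Γ| ≈ 0.643; return loss ≈ 3.84 dB

|Γ| = (S − 1)/(S + 1) = (4.6 − 1)/(4.6 + 1) = 3.6/5.6
RL = −20·log₁₀|Γ| = −20·log₁₀(0.643)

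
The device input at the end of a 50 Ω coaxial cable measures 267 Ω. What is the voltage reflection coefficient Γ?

Γ = (Z_L − Z_0)/(Z_L + Z_0) = (267 − 50)/(267 + 50) = 217/317

Γ = 0.685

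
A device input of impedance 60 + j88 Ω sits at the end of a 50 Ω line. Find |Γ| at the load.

|Γ| ≈ 0.629

Γ = (Z_L − Z_0)/(Z_L + Z_0) = (10 + j88)/(110 + j88)
|Γ| = 88.6/141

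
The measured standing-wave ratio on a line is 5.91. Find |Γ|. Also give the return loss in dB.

|Γ| = (S − 1)/(S + 1) = (5.91 − 1)/(5.91 + 1) = 4.91/6.91
RL = −20·log₁₀|Γ| = −20·log₁₀(0.711)

|Γ| ≈ 0.711; return loss ≈ 2.97 dB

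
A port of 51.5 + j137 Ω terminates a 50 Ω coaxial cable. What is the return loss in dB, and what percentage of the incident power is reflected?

RL ≈ 1.9 dB; 64.6% of incident power reflected

Γ = (1.5 + j137)/(101.5 + j137), |Γ| = 0.804
RL = −20·log₁₀(0.804) = 1.9 dB
P_refl/P_inc = |Γ|² = 0.646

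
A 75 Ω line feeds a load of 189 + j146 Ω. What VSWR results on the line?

VSWR ≈ 4.18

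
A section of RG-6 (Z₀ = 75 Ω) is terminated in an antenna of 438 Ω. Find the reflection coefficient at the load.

Γ = (Z_L − Z_0)/(Z_L + Z_0) = (438 − 75)/(438 + 75) = 363/513

Γ = 0.708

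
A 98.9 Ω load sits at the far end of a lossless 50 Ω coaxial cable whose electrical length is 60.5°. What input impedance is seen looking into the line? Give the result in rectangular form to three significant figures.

tan(βl) = tan(60.5°) = 1.77
Z_in = Z_0·(Z_L + jZ_0·tanβl)/(Z_0 + jZ_L·tanβl)
     = 50·(98.9 + j88.4)/(50 + j175)

Z_in ≈ 30.8 − j19.5 Ω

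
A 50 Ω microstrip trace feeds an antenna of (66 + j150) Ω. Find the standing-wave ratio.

Γ = (Z_L − Z_0)/(Z_L + Z_0) = (16 + j150)/(116 + j150)
|Γ| = 151/190 = 0.796
VSWR = (1 + |Γ|)/(1 − |Γ|) = 1.8/0.204

VSWR ≈ 8.78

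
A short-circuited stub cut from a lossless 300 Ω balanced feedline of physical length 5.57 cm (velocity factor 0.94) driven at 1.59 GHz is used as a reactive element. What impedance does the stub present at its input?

λ = v/f = 0.94·c / 1.59 GHz = 0.177 m
βl = 2π·l/λ = 2π × 0.314 = 113°
tan(βl) = -2.35
For a short-circuited stub, Z_in = jZ_0·tan(βl)

Z_in ≈ −j705 Ω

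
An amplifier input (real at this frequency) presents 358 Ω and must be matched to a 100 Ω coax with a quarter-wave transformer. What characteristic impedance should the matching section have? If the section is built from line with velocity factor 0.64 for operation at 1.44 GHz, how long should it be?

Z_qwt ≈ 189 Ω; length ≈ 3.33 cm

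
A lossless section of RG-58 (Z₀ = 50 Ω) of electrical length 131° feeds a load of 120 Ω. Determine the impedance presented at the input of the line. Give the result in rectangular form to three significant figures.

tan(βl) = tan(131°) = -1.15
Z_in = Z_0·(Z_L + jZ_0·tanβl)/(Z_0 + jZ_L·tanβl)
     = 50·(120 − j57.5)/(50 − j138)

Z_in ≈ 32.3 + j31.8 Ω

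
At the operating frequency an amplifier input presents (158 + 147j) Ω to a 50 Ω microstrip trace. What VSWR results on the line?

VSWR ≈ 6.05

Γ = (Z_L − Z_0)/(Z_L + Z_0) = (108 + j147)/(208 + j147)
|Γ| = 182/255 = 0.716
VSWR = (1 + |Γ|)/(1 − |Γ|) = 1.72/0.284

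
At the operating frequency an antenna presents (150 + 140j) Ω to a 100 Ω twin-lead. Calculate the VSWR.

VSWR ≈ 3.16

Γ = (Z_L − Z_0)/(Z_L + Z_0) = (50 + j140)/(250 + j140)
|Γ| = 149/287 = 0.519
VSWR = (1 + |Γ|)/(1 − |Γ|) = 1.52/0.481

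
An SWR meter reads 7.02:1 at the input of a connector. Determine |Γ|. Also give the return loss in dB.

|Γ| = (S − 1)/(S + 1) = (7.02 − 1)/(7.02 + 1) = 6.02/8.02
RL = −20·log₁₀|Γ| = −20·log₁₀(0.751)

|Γ| ≈ 0.751; return loss ≈ 2.49 dB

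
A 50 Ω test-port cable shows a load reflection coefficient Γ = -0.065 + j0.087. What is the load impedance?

Z_L = Z_0·(1 + Γ)/(1 − Γ) = 50·(0.935 + j0.087)/(1.06 − j0.087)

Z_L ≈ 43.3 + j7.62 Ω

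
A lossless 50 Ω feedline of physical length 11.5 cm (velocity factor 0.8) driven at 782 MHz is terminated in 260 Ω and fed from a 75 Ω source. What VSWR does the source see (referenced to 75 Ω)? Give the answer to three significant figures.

λ = v/f = 0.8·c / 782 MHz = 0.307 m
βl = 2π·l/λ = 2π × 0.375 = 135°
tan(βl) = -1
Z_in = Z_0·(Z_L + jZ_0·tanβl)/(Z_0 + jZ_L·tanβl) = 18.5 + j46.3 Ω
Γ_s = (Z_in − Z_s)/(Z_in + Z_s) = (-56.5 + j46.3)/(93.5 + j46.3), |Γ_s| = 0.7
VSWR = (1 + |Γ_s|)/(1 − |Γ_s|)

VSWR ≈ 5.67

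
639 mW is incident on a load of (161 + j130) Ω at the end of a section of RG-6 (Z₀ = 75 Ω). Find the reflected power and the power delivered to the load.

P_reflected ≈ 214 mW; P_delivered ≈ 425 mW

|Γ| = |(86 + j130)/(236 + j130)| = 0.579
|Γ|² = 0.335
P_refl = |Γ|²·P_inc = 214 mW, P_del = (1 − |Γ|²)·P_inc = 425 mW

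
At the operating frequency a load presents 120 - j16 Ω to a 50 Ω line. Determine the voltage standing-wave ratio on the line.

VSWR ≈ 2.45

Γ = (Z_L − Z_0)/(Z_L + Z_0) = (70 − j16)/(170 − j16)
|Γ| = 71.8/171 = 0.421
VSWR = (1 + |Γ|)/(1 − |Γ|) = 1.42/0.579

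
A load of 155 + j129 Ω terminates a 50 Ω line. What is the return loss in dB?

RL ≈ 3.26 dB

Γ = (105 + j129)/(205 + j129), |Γ| = 0.687
RL = −20·log₁₀|Γ| = −20·log₁₀(0.687)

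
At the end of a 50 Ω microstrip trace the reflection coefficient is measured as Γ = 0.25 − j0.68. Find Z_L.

Z_L = Z_0·(1 + Γ)/(1 − Γ) = 50·(1.25 − j0.68)/(0.75 + j0.68)

Z_L ≈ 23.2 − j66.3 Ω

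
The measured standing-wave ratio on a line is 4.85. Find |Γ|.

|Γ| ≈ 0.658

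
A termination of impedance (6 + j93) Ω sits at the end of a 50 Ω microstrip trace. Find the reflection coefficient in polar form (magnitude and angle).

Γ ≈ 0.948 ∠ 56.4°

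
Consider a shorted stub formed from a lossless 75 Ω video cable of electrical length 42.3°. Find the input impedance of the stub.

tan(βl) = 0.91
For a shorted stub, Z_in = jZ_0·tan(βl)

Z_in ≈ +j68.2 Ω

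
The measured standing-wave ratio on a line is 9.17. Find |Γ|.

|Γ| = (S − 1)/(S + 1) = (9.17 − 1)/(9.17 + 1) = 8.17/10.2

|Γ| ≈ 0.803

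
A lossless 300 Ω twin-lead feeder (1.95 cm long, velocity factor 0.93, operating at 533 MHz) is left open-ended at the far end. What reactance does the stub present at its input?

X_in ≈ -1260 Ω (capacitive)

λ = v/f = 0.93·c / 533 MHz = 0.523 m
βl = 2π·l/λ = 2π × 0.0373 = 13.4°
tan(βl) = 0.238
For an open-ended stub, Z_in = −jZ_0·cot(βl) = −jZ_0/tan(βl)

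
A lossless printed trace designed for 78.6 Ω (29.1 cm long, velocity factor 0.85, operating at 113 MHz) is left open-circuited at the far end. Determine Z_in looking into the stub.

Z_in ≈ −j74.8 Ω

λ = v/f = 0.85·c / 113 MHz = 2.26 m
βl = 2π·l/λ = 2π × 0.129 = 46.4°
tan(βl) = 1.05
For an open-circuited stub, Z_in = −jZ_0·cot(βl) = −jZ_0/tan(βl)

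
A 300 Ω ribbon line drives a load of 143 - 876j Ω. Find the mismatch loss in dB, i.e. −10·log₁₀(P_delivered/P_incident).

mismatch loss ≈ 7.49 dB

Γ = (-157 − j876)/(443 − j876), |Γ| = 0.907
|Γ|² = 0.822, so P_del/P_inc = 1 − |Γ|² = 0.178
ML = −10·log₁₀(1 − |Γ|²)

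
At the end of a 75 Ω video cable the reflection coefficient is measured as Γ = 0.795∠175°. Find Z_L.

Z_L ≈ 8.58 + j3.23 Ω

Z_L = Z_0·(1 + Γ)/(1 − Γ) = 75·(0.208 + j0.0693)/(1.79 − j0.0693)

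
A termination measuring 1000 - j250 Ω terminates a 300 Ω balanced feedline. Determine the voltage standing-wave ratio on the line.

Γ = (Z_L − Z_0)/(Z_L + Z_0) = (700 − j250)/(1300 − j250)
|Γ| = 743/1320 = 0.561
VSWR = (1 + |Γ|)/(1 − |Γ|) = 1.56/0.439

VSWR ≈ 3.56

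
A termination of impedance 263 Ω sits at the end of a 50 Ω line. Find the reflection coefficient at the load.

Γ = 0.681

Γ = (Z_L − Z_0)/(Z_L + Z_0) = (263 − 50)/(263 + 50) = 213/313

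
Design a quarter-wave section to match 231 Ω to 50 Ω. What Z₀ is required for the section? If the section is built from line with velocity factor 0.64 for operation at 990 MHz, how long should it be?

Z_qwt = √(Z_0·R_L) = √(50 × 231) = √11550
λ = 0.64·c/f = 0.194 m, so l = λ/4 = 0.0485 m

Z_qwt ≈ 107 Ω; length ≈ 4.85 cm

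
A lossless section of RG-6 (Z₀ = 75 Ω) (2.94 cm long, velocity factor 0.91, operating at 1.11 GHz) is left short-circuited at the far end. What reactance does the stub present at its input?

λ = v/f = 0.91·c / 1.11 GHz = 0.246 m
βl = 2π·l/λ = 2π × 0.12 = 43°
tan(βl) = 0.934
For a short-circuited stub, Z_in = jZ_0·tan(βl)

X_in ≈ 70 Ω (inductive)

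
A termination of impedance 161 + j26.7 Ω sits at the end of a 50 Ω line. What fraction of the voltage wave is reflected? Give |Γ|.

|Γ| ≈ 0.537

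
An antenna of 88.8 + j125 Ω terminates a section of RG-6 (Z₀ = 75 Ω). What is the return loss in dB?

Γ = (13.8 + j125)/(163.8 + j125), |Γ| = 0.61
RL = −20·log₁₀|Γ| = −20·log₁₀(0.61)

RL ≈ 4.29 dB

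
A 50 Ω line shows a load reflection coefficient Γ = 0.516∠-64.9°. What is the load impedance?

Z_L ≈ 44.3 − j56.4 Ω

Z_L = Z_0·(1 + Γ)/(1 − Γ) = 50·(1.22 − j0.467)/(0.781 + j0.467)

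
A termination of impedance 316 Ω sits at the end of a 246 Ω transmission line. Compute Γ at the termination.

Γ = 0.125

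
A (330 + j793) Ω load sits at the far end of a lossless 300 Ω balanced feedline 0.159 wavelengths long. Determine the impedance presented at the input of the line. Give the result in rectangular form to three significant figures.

Z_in ≈ 89.6 − j356 Ω

βl = 2π × 0.159 = 57.2°
tan(βl) = tan(57.2°) = 1.55
Z_in = Z_0·(Z_L + jZ_0·tanβl)/(Z_0 + jZ_L·tanβl)
     = 300·(330 + j1260)/(-932 + j513)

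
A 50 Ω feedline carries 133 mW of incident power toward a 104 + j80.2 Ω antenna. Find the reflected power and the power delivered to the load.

P_reflected ≈ 41.2 mW; P_delivered ≈ 91.8 mW

|Γ| = |(54 + j80.2)/(154 + j80.2)| = 0.557
|Γ|² = 0.31
P_refl = |Γ|²·P_inc = 41.2 mW, P_del = (1 − |Γ|²)·P_inc = 91.8 mW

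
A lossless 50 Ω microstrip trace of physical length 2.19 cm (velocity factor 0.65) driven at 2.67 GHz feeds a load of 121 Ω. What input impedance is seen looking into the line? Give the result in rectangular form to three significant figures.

λ = v/f = 0.65·c / 2.67 GHz = 0.073 m
βl = 2π·l/λ = 2π × 0.3 = 108°
tan(βl) = tan(108°) = -3.09
Z_in = Z_0·(Z_L + jZ_0·tanβl)/(Z_0 + jZ_L·tanβl)
     = 50·(121 − j154)/(50 − j374)

Z_in ≈ 22.4 + j13.2 Ω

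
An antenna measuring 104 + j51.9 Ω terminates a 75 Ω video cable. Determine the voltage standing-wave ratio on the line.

Γ = (Z_L − Z_0)/(Z_L + Z_0) = (29 + j51.9)/(179 + j51.9)
|Γ| = 59.5/186 = 0.319
VSWR = (1 + |Γ|)/(1 − |Γ|) = 1.32/0.681

VSWR ≈ 1.94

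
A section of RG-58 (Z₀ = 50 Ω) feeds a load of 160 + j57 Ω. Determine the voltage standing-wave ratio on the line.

VSWR ≈ 3.64

Γ = (Z_L − Z_0)/(Z_L + Z_0) = (110 + j57)/(210 + j57)
|Γ| = 124/218 = 0.569
VSWR = (1 + |Γ|)/(1 − |Γ|) = 1.57/0.431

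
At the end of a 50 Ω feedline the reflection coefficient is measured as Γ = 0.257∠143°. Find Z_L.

Z_L ≈ 31.6 + j10.5 Ω

Z_L = Z_0·(1 + Γ)/(1 − Γ) = 50·(0.795 + j0.155)/(1.21 − j0.155)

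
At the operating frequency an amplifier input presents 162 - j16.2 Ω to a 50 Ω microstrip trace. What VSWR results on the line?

Γ = (Z_L − Z_0)/(Z_L + Z_0) = (112 − j16.2)/(212 − j16.2)
|Γ| = 113/213 = 0.532
VSWR = (1 + |Γ|)/(1 − |Γ|) = 1.53/0.468

VSWR ≈ 3.28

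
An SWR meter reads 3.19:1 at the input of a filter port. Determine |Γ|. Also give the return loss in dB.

|Γ| = (S − 1)/(S + 1) = (3.19 − 1)/(3.19 + 1) = 2.19/4.19
RL = −20·log₁₀|Γ| = −20·log₁₀(0.523)

|Γ| ≈ 0.523; return loss ≈ 5.64 dB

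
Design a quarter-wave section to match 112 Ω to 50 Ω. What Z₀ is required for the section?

Z_qwt ≈ 74.8 Ω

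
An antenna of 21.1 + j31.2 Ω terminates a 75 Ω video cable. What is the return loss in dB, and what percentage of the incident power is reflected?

Γ = (-53.9 + j31.2)/(96.1 + j31.2), |Γ| = 0.616
RL = −20·log₁₀(0.616) = 4.2 dB
P_refl/P_inc = |Γ|² = 0.38

RL ≈ 4.2 dB; 38% of incident power reflected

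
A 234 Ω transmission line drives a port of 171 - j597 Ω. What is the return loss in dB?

RL ≈ 1.6 dB

Γ = (-63 − j597)/(405 − j597), |Γ| = 0.832
RL = −20·log₁₀|Γ| = −20·log₁₀(0.832)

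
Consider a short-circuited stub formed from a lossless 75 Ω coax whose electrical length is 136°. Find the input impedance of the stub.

tan(βl) = -0.966
For a short-circuited stub, Z_in = jZ_0·tan(βl)

Z_in ≈ −j72.4 Ω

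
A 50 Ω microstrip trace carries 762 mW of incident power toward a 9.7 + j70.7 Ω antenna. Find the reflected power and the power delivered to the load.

P_reflected ≈ 589 mW; P_delivered ≈ 173 mW

|Γ| = |(-40.3 + j70.7)/(59.7 + j70.7)| = 0.879
|Γ|² = 0.773
P_refl = |Γ|²·P_inc = 589 mW, P_del = (1 − |Γ|²)·P_inc = 173 mW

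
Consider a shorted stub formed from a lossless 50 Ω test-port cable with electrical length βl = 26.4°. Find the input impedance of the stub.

Z_in ≈ +j24.8 Ω

tan(βl) = 0.496
For a shorted stub, Z_in = jZ_0·tan(βl)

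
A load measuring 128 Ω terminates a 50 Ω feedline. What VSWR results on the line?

For a purely resistive load, VSWR = R_L/Z_0 or Z_0/R_L (whichever > 1) = 128/50

VSWR ≈ 2.56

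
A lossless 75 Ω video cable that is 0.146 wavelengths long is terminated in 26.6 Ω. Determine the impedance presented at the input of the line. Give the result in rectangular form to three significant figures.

Z_in ≈ 59.3 + j70.5 Ω

βl = 2π × 0.146 = 52.6°
tan(βl) = tan(52.6°) = 1.31
Z_in = Z_0·(Z_L + jZ_0·tanβl)/(Z_0 + jZ_L·tanβl)
     = 75·(26.6 + j98)/(75 + j34.7)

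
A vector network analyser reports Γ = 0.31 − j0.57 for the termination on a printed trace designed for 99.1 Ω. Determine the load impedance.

Z_L = Z_0·(1 + Γ)/(1 − Γ) = 99.1·(1.31 − j0.57)/(0.69 + j0.57)

Z_L ≈ 71.6 − j141 Ω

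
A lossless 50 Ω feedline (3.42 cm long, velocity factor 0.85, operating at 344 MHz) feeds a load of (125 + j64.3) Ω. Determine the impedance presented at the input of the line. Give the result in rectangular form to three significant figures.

Z_in ≈ 145 − j47.4 Ω

λ = v/f = 0.85·c / 344 MHz = 0.741 m
βl = 2π·l/λ = 2π × 0.0461 = 16.6°
tan(βl) = tan(16.6°) = 0.298
Z_in = Z_0·(Z_L + jZ_0·tanβl)/(Z_0 + jZ_L·tanβl)
     = 50·(125 + j79.2)/(30.8 + j37.3)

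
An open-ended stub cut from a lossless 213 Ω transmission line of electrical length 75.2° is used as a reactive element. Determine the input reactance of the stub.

X_in ≈ -56.3 Ω (capacitive)

tan(βl) = 3.78
For an open-ended stub, Z_in = −jZ_0·cot(βl) = −jZ_0/tan(βl)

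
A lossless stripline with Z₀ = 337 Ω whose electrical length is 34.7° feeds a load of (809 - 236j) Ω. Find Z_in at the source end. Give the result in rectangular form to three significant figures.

Z_in ≈ 241 − j271 Ω

tan(βl) = tan(34.7°) = 0.692
Z_in = Z_0·(Z_L + jZ_0·tanβl)/(Z_0 + jZ_L·tanβl)
     = 337·(809 − j2.65)/(500 + j560)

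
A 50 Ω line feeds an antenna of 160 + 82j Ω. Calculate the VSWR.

VSWR ≈ 4.11

Γ = (Z_L − Z_0)/(Z_L + Z_0) = (110 + j82)/(210 + j82)
|Γ| = 137/225 = 0.609
VSWR = (1 + |Γ|)/(1 − |Γ|) = 1.61/0.391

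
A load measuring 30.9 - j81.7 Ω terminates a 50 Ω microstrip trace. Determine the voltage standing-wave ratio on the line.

Γ = (Z_L − Z_0)/(Z_L + Z_0) = (-19.1 − j81.7)/(80.9 − j81.7)
|Γ| = 83.9/115 = 0.73
VSWR = (1 + |Γ|)/(1 − |Γ|) = 1.73/0.27

VSWR ≈ 6.4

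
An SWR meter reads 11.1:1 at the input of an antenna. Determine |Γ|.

|Γ| ≈ 0.835

|Γ| = (S − 1)/(S + 1) = (11.1 − 1)/(11.1 + 1) = 10.1/12.1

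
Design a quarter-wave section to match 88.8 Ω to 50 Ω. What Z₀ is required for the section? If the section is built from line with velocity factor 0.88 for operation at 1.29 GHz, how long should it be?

Z_qwt ≈ 66.6 Ω; length ≈ 5.12 cm

Z_qwt = √(Z_0·R_L) = √(50 × 88.8) = √4440
λ = 0.88·c/f = 0.205 m, so l = λ/4 = 0.0512 m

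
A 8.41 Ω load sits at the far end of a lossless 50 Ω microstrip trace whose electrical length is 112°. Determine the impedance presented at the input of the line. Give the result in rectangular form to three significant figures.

tan(βl) = tan(112°) = -2.48
Z_in = Z_0·(Z_L + jZ_0·tanβl)/(Z_0 + jZ_L·tanβl)
     = 50·(8.41 − j124)/(50 − j20.8)

Z_in ≈ 51.1 − j102 Ω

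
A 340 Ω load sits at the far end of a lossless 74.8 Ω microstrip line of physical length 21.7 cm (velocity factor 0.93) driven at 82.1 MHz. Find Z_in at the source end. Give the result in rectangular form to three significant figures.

λ = v/f = 0.93·c / 82.1 MHz = 3.4 m
βl = 2π·l/λ = 2π × 0.0639 = 23°
tan(βl) = tan(23°) = 0.424
Z_in = Z_0·(Z_L + jZ_0·tanβl)/(Z_0 + jZ_L·tanβl)
     = 74.8·(340 + j31.7)/(74.8 + j144)

Z_in ≈ 85 − j132 Ω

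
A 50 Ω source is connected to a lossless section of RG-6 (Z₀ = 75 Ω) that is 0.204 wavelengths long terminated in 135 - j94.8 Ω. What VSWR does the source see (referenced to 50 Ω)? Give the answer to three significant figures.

βl = 2π × 0.204 = 73.4°
tan(βl) = 3.36
Z_in = Z_0·(Z_L + jZ_0·tanβl)/(Z_0 + jZ_L·tanβl) = 25.9 + j0.146 Ω
Γ_s = (Z_in − Z_s)/(Z_in + Z_s) = (-24.1 + j0.146)/(75.9 + j0.146), |Γ_s| = 0.318
VSWR = (1 + |Γ_s|)/(1 − |Γ_s|)

VSWR ≈ 1.93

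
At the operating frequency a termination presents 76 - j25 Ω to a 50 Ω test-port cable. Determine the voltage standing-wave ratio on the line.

VSWR ≈ 1.78

Γ = (Z_L − Z_0)/(Z_L + Z_0) = (26 − j25)/(126 − j25)
|Γ| = 36.1/128 = 0.281
VSWR = (1 + |Γ|)/(1 − |Γ|) = 1.28/0.719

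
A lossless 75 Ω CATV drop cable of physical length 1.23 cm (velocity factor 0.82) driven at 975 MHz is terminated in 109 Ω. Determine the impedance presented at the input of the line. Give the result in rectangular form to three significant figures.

λ = v/f = 0.82·c / 975 MHz = 0.252 m
βl = 2π·l/λ = 2π × 0.0488 = 17.6°
tan(βl) = tan(17.6°) = 0.316
Z_in = Z_0·(Z_L + jZ_0·tanβl)/(Z_0 + jZ_L·tanβl)
     = 75·(109 + j23.7)/(75 + j34.5)

Z_in ≈ 99 − j21.8 Ω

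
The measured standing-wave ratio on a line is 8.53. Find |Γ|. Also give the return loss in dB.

|Γ| ≈ 0.79; return loss ≈ 2.05 dB

|Γ| = (S − 1)/(S + 1) = (8.53 − 1)/(8.53 + 1) = 7.53/9.53
RL = −20·log₁₀|Γ| = −20·log₁₀(0.79)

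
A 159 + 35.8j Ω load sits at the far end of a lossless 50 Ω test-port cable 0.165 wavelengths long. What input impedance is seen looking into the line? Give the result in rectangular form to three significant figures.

Z_in ≈ 21.2 − j30.4 Ω

βl = 2π × 0.165 = 59.4°
tan(βl) = tan(59.4°) = 1.69
Z_in = Z_0·(Z_L + jZ_0·tanβl)/(Z_0 + jZ_L·tanβl)
     = 50·(159 + j120)/(-10.5 + j269)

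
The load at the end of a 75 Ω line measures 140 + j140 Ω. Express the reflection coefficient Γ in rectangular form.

Γ ≈ 0.51 + j0.319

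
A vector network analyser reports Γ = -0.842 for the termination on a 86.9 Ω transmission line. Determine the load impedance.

Z_L ≈ 7.45 Ω

Z_L = Z_0·(1 + Γ)/(1 − Γ) = 86.9·(0.158)/(1.84)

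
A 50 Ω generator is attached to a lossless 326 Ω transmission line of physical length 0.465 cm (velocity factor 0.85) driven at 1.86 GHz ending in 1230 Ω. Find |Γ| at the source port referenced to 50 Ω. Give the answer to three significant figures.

|Γ| ≈ 0.919

λ = v/f = 0.85·c / 1.86 GHz = 0.137 m
βl = 2π·l/λ = 2π × 0.0339 = 12.2°
tan(βl) = 0.216
Z_in = Z_0·(Z_L + jZ_0·tanβl)/(Z_0 + jZ_L·tanβl) = 773 − j560 Ω
Γ_s = (Z_in − Z_s)/(Z_in + Z_s) = (723 − j560)/(823 − j560), |Γ_s| = 0.919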